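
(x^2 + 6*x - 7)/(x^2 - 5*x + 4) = (x + 7)/(x - 4)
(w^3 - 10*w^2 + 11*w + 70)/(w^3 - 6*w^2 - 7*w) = (w^2 - 3*w - 10)/(w*(w + 1))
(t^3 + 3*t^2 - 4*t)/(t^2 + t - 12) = t*(t - 1)/(t - 3)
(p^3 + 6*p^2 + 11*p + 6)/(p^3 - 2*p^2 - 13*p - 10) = (p + 3)/(p - 5)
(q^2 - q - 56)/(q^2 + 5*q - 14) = (q - 8)/(q - 2)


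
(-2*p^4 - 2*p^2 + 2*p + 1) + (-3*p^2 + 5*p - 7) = -2*p^4 - 5*p^2 + 7*p - 6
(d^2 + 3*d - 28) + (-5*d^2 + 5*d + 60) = -4*d^2 + 8*d + 32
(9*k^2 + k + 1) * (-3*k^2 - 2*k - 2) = -27*k^4 - 21*k^3 - 23*k^2 - 4*k - 2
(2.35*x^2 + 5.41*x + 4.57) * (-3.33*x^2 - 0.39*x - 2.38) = -7.8255*x^4 - 18.9318*x^3 - 22.921*x^2 - 14.6581*x - 10.8766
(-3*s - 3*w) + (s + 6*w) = -2*s + 3*w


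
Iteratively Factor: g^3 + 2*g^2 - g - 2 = (g + 1)*(g^2 + g - 2) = (g - 1)*(g + 1)*(g + 2)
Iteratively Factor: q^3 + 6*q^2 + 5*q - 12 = (q + 3)*(q^2 + 3*q - 4) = (q - 1)*(q + 3)*(q + 4)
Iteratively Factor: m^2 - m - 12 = (m + 3)*(m - 4)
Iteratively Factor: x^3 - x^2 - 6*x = (x + 2)*(x^2 - 3*x) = x*(x + 2)*(x - 3)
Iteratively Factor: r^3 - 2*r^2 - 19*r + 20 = (r - 5)*(r^2 + 3*r - 4) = (r - 5)*(r - 1)*(r + 4)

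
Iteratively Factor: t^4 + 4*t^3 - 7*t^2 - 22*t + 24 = (t + 4)*(t^3 - 7*t + 6) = (t - 2)*(t + 4)*(t^2 + 2*t - 3) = (t - 2)*(t + 3)*(t + 4)*(t - 1)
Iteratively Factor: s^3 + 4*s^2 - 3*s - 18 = (s + 3)*(s^2 + s - 6) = (s + 3)^2*(s - 2)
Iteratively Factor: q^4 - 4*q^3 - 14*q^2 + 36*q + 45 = (q - 3)*(q^3 - q^2 - 17*q - 15) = (q - 3)*(q + 1)*(q^2 - 2*q - 15) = (q - 3)*(q + 1)*(q + 3)*(q - 5)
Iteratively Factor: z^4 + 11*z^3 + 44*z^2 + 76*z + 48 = (z + 2)*(z^3 + 9*z^2 + 26*z + 24) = (z + 2)*(z + 3)*(z^2 + 6*z + 8) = (z + 2)*(z + 3)*(z + 4)*(z + 2)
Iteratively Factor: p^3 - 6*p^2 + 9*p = (p - 3)*(p^2 - 3*p) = p*(p - 3)*(p - 3)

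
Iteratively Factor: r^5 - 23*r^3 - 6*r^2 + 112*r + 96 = (r + 2)*(r^4 - 2*r^3 - 19*r^2 + 32*r + 48) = (r + 2)*(r + 4)*(r^3 - 6*r^2 + 5*r + 12) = (r + 1)*(r + 2)*(r + 4)*(r^2 - 7*r + 12) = (r - 4)*(r + 1)*(r + 2)*(r + 4)*(r - 3)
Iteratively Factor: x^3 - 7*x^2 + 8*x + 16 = (x - 4)*(x^2 - 3*x - 4) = (x - 4)*(x + 1)*(x - 4)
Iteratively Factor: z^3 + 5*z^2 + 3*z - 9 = (z + 3)*(z^2 + 2*z - 3) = (z - 1)*(z + 3)*(z + 3)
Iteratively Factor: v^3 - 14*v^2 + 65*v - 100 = (v - 4)*(v^2 - 10*v + 25) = (v - 5)*(v - 4)*(v - 5)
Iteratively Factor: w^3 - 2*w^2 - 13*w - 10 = (w - 5)*(w^2 + 3*w + 2) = (w - 5)*(w + 1)*(w + 2)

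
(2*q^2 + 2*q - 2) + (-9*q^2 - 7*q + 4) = -7*q^2 - 5*q + 2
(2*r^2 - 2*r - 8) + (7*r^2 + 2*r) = 9*r^2 - 8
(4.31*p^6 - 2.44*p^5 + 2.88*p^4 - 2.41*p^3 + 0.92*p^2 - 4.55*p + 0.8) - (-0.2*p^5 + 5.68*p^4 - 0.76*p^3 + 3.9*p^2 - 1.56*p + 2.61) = 4.31*p^6 - 2.24*p^5 - 2.8*p^4 - 1.65*p^3 - 2.98*p^2 - 2.99*p - 1.81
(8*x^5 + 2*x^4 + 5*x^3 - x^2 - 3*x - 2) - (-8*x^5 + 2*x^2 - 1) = 16*x^5 + 2*x^4 + 5*x^3 - 3*x^2 - 3*x - 1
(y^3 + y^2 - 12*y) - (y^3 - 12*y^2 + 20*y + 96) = 13*y^2 - 32*y - 96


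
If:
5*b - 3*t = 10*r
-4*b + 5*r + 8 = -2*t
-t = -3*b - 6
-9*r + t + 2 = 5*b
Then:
No Solution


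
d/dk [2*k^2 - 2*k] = 4*k - 2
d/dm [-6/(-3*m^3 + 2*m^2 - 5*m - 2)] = 6*(-9*m^2 + 4*m - 5)/(3*m^3 - 2*m^2 + 5*m + 2)^2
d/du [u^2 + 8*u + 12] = 2*u + 8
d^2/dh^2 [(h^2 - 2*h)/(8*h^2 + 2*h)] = -36/(64*h^3 + 48*h^2 + 12*h + 1)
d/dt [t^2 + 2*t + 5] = 2*t + 2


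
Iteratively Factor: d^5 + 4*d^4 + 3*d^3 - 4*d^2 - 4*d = (d + 2)*(d^4 + 2*d^3 - d^2 - 2*d) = (d + 2)^2*(d^3 - d) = (d - 1)*(d + 2)^2*(d^2 + d) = d*(d - 1)*(d + 2)^2*(d + 1)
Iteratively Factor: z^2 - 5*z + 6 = (z - 2)*(z - 3)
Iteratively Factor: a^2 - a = (a - 1)*(a)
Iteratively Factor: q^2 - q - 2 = (q + 1)*(q - 2)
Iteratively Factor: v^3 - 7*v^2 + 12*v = (v - 3)*(v^2 - 4*v) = v*(v - 3)*(v - 4)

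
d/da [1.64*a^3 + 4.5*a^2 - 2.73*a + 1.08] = 4.92*a^2 + 9.0*a - 2.73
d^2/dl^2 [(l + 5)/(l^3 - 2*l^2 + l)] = 2*(3*l^3 + 30*l^2 - 20*l + 5)/(l^3*(l^4 - 4*l^3 + 6*l^2 - 4*l + 1))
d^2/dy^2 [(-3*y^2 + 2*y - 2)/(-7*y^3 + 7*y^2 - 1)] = 2*(147*y^6 - 294*y^5 + 882*y^4 - 1029*y^3 + 441*y^2 - 84*y + 17)/(343*y^9 - 1029*y^8 + 1029*y^7 - 196*y^6 - 294*y^5 + 147*y^4 + 21*y^3 - 21*y^2 + 1)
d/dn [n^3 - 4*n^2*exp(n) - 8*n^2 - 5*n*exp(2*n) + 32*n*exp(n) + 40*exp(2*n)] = -4*n^2*exp(n) + 3*n^2 - 10*n*exp(2*n) + 24*n*exp(n) - 16*n + 75*exp(2*n) + 32*exp(n)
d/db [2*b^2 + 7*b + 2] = 4*b + 7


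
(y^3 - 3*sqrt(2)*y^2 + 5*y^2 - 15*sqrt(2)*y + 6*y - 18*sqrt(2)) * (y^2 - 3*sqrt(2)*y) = y^5 - 6*sqrt(2)*y^4 + 5*y^4 - 30*sqrt(2)*y^3 + 24*y^3 - 36*sqrt(2)*y^2 + 90*y^2 + 108*y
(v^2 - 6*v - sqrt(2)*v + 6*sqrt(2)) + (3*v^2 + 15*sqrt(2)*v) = 4*v^2 - 6*v + 14*sqrt(2)*v + 6*sqrt(2)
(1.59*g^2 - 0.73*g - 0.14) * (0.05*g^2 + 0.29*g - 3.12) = 0.0795*g^4 + 0.4246*g^3 - 5.1795*g^2 + 2.237*g + 0.4368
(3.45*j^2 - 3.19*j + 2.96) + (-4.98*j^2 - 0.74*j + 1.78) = -1.53*j^2 - 3.93*j + 4.74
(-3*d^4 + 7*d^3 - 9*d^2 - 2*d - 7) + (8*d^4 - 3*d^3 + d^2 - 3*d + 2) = 5*d^4 + 4*d^3 - 8*d^2 - 5*d - 5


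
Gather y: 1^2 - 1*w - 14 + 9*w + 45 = 8*w + 32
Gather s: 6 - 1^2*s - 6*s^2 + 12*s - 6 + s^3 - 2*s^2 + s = s^3 - 8*s^2 + 12*s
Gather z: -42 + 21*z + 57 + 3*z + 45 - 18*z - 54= 6*z + 6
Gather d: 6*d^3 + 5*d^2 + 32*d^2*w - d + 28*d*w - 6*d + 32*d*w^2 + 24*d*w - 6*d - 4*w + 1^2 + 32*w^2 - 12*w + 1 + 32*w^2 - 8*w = 6*d^3 + d^2*(32*w + 5) + d*(32*w^2 + 52*w - 13) + 64*w^2 - 24*w + 2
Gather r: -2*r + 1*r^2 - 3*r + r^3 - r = r^3 + r^2 - 6*r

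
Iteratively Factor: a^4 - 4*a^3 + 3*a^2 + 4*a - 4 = (a + 1)*(a^3 - 5*a^2 + 8*a - 4) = (a - 1)*(a + 1)*(a^2 - 4*a + 4) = (a - 2)*(a - 1)*(a + 1)*(a - 2)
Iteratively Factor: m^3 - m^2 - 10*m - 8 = (m - 4)*(m^2 + 3*m + 2) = (m - 4)*(m + 1)*(m + 2)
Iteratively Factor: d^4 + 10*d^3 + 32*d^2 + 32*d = (d + 4)*(d^3 + 6*d^2 + 8*d) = (d + 2)*(d + 4)*(d^2 + 4*d) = (d + 2)*(d + 4)^2*(d)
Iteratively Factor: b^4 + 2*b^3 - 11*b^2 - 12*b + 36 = (b + 3)*(b^3 - b^2 - 8*b + 12) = (b - 2)*(b + 3)*(b^2 + b - 6) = (b - 2)^2*(b + 3)*(b + 3)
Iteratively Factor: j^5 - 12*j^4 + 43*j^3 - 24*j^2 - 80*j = (j + 1)*(j^4 - 13*j^3 + 56*j^2 - 80*j) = (j - 4)*(j + 1)*(j^3 - 9*j^2 + 20*j) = (j - 5)*(j - 4)*(j + 1)*(j^2 - 4*j) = j*(j - 5)*(j - 4)*(j + 1)*(j - 4)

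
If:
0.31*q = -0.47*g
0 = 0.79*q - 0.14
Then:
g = -0.12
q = 0.18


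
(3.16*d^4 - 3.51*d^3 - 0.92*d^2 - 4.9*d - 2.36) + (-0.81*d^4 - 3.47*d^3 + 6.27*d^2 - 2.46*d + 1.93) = 2.35*d^4 - 6.98*d^3 + 5.35*d^2 - 7.36*d - 0.43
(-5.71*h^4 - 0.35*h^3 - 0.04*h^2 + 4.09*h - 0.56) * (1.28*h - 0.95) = -7.3088*h^5 + 4.9765*h^4 + 0.2813*h^3 + 5.2732*h^2 - 4.6023*h + 0.532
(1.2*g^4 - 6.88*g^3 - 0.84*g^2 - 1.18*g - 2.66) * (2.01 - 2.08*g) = -2.496*g^5 + 16.7224*g^4 - 12.0816*g^3 + 0.766*g^2 + 3.161*g - 5.3466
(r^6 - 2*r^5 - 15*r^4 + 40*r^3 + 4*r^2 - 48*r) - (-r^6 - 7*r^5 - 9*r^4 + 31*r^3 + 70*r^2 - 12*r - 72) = 2*r^6 + 5*r^5 - 6*r^4 + 9*r^3 - 66*r^2 - 36*r + 72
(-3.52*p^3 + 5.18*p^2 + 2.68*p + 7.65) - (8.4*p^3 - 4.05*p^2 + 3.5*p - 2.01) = -11.92*p^3 + 9.23*p^2 - 0.82*p + 9.66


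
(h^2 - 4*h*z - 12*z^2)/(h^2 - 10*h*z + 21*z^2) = (h^2 - 4*h*z - 12*z^2)/(h^2 - 10*h*z + 21*z^2)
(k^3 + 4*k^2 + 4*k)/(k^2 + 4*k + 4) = k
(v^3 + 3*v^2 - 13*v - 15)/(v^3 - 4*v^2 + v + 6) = (v + 5)/(v - 2)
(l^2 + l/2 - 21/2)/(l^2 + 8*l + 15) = (2*l^2 + l - 21)/(2*(l^2 + 8*l + 15))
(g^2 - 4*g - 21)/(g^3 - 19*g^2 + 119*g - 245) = (g + 3)/(g^2 - 12*g + 35)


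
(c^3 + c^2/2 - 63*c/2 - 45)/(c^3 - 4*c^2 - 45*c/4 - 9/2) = 2*(c + 5)/(2*c + 1)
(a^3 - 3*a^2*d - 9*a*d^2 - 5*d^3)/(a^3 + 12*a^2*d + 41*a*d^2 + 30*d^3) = (a^2 - 4*a*d - 5*d^2)/(a^2 + 11*a*d + 30*d^2)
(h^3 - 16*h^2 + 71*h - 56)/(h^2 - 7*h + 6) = (h^2 - 15*h + 56)/(h - 6)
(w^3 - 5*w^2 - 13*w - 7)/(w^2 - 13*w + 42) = (w^2 + 2*w + 1)/(w - 6)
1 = 1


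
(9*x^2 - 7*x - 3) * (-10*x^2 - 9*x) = -90*x^4 - 11*x^3 + 93*x^2 + 27*x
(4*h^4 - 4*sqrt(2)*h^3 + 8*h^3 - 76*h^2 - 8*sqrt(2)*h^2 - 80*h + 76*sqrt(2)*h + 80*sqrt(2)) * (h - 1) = 4*h^5 - 4*sqrt(2)*h^4 + 4*h^4 - 84*h^3 - 4*sqrt(2)*h^3 - 4*h^2 + 84*sqrt(2)*h^2 + 4*sqrt(2)*h + 80*h - 80*sqrt(2)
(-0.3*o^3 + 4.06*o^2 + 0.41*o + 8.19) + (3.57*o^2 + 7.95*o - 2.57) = -0.3*o^3 + 7.63*o^2 + 8.36*o + 5.62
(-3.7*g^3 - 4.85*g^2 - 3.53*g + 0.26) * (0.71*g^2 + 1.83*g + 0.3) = -2.627*g^5 - 10.2145*g^4 - 12.4918*g^3 - 7.7303*g^2 - 0.5832*g + 0.078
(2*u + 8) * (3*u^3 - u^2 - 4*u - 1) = 6*u^4 + 22*u^3 - 16*u^2 - 34*u - 8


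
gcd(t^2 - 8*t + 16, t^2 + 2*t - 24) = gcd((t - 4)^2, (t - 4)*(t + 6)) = t - 4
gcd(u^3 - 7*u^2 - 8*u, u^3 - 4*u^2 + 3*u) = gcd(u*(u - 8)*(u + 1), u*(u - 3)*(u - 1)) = u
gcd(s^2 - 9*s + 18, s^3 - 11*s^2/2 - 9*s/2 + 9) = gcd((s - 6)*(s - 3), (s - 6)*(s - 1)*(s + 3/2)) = s - 6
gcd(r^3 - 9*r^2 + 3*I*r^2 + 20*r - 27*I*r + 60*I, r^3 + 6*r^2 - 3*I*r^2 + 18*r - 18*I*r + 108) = r + 3*I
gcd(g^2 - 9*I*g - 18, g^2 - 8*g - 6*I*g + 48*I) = g - 6*I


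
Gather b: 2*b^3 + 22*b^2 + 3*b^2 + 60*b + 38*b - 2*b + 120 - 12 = 2*b^3 + 25*b^2 + 96*b + 108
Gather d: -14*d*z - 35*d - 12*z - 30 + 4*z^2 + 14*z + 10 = d*(-14*z - 35) + 4*z^2 + 2*z - 20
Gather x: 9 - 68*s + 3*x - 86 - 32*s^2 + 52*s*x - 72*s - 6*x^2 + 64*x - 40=-32*s^2 - 140*s - 6*x^2 + x*(52*s + 67) - 117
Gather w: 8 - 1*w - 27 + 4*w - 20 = 3*w - 39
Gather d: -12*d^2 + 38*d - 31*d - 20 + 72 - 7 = -12*d^2 + 7*d + 45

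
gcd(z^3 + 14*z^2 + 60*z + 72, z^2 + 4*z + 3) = 1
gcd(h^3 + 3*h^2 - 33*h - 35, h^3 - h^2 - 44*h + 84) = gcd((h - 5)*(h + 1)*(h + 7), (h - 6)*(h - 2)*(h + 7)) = h + 7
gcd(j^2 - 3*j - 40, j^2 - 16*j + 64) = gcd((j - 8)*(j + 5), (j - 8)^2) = j - 8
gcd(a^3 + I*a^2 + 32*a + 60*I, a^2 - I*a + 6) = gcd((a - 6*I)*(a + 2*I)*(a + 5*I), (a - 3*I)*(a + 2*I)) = a + 2*I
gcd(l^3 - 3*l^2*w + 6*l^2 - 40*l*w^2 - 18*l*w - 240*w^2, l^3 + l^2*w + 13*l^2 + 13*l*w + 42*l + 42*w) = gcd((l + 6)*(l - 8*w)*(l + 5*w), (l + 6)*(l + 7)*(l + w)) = l + 6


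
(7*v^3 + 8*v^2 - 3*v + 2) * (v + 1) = 7*v^4 + 15*v^3 + 5*v^2 - v + 2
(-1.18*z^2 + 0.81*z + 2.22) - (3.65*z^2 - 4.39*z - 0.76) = -4.83*z^2 + 5.2*z + 2.98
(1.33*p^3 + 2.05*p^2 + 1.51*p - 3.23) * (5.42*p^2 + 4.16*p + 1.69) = 7.2086*p^5 + 16.6438*p^4 + 18.9599*p^3 - 7.7605*p^2 - 10.8849*p - 5.4587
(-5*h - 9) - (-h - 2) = -4*h - 7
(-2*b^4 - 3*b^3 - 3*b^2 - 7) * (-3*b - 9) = 6*b^5 + 27*b^4 + 36*b^3 + 27*b^2 + 21*b + 63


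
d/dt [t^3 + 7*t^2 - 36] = t*(3*t + 14)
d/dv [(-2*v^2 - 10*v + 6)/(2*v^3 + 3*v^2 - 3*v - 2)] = 2*(2*v^4 + 20*v^3 - 14*v + 19)/(4*v^6 + 12*v^5 - 3*v^4 - 26*v^3 - 3*v^2 + 12*v + 4)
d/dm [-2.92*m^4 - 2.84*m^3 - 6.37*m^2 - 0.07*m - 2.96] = -11.68*m^3 - 8.52*m^2 - 12.74*m - 0.07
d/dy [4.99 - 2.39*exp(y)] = -2.39*exp(y)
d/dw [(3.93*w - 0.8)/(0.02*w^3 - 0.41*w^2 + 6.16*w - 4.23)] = (-0.1572*w^3 + 1.6593*w^2 - 0.655999999999999*w - 11.6959)/(0.0004*w^6 - 0.0164*w^5 + 0.4145*w^4 - 5.2204*w^3 + 41.4142*w^2 - 52.1136*w + 17.8929)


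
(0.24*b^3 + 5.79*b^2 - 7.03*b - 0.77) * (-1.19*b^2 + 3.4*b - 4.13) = -0.2856*b^5 - 6.0741*b^4 + 27.0605*b^3 - 46.8984*b^2 + 26.4159*b + 3.1801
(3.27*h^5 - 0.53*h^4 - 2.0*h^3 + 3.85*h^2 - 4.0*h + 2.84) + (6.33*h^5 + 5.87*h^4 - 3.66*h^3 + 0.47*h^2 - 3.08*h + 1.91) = 9.6*h^5 + 5.34*h^4 - 5.66*h^3 + 4.32*h^2 - 7.08*h + 4.75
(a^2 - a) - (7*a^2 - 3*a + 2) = -6*a^2 + 2*a - 2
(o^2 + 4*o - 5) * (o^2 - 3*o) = o^4 + o^3 - 17*o^2 + 15*o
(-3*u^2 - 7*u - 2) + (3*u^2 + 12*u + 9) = 5*u + 7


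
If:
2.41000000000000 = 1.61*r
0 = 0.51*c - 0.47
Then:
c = 0.92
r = 1.50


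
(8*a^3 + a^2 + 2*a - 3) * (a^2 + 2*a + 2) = 8*a^5 + 17*a^4 + 20*a^3 + 3*a^2 - 2*a - 6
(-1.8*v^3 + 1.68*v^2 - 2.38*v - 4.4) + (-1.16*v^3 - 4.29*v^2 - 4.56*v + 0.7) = -2.96*v^3 - 2.61*v^2 - 6.94*v - 3.7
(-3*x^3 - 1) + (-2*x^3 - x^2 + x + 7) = -5*x^3 - x^2 + x + 6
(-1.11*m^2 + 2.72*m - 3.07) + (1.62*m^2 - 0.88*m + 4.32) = 0.51*m^2 + 1.84*m + 1.25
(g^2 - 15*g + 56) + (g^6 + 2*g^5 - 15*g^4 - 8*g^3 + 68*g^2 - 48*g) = g^6 + 2*g^5 - 15*g^4 - 8*g^3 + 69*g^2 - 63*g + 56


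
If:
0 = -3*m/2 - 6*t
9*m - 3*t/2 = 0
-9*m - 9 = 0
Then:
No Solution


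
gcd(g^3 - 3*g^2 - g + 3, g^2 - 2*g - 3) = g^2 - 2*g - 3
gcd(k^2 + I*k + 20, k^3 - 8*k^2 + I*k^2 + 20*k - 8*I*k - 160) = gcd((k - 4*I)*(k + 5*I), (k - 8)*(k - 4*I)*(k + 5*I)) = k^2 + I*k + 20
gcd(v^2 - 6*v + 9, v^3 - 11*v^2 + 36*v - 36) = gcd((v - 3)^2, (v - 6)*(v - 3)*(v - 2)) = v - 3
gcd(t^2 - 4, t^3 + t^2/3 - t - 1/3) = 1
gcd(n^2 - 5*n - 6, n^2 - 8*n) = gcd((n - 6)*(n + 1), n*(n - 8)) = 1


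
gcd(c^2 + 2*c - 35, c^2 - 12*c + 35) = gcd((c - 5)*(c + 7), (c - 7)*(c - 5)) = c - 5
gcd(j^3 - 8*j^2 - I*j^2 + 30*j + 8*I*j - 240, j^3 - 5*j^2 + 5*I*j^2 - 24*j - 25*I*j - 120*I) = j^2 + j*(-8 + 5*I) - 40*I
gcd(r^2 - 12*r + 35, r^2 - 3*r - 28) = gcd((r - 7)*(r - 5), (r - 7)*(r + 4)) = r - 7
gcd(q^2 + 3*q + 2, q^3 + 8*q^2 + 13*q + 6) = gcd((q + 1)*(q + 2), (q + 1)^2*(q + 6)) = q + 1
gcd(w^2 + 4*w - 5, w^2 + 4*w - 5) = w^2 + 4*w - 5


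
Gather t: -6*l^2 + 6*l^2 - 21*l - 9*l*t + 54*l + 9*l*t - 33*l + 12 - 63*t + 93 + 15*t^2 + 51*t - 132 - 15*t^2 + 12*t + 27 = 0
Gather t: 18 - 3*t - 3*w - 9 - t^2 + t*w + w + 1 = -t^2 + t*(w - 3) - 2*w + 10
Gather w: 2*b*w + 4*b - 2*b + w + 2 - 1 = 2*b + w*(2*b + 1) + 1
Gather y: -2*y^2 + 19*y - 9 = -2*y^2 + 19*y - 9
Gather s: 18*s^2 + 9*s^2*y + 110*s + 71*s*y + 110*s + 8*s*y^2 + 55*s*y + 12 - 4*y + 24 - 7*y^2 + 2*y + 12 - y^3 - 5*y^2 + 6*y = s^2*(9*y + 18) + s*(8*y^2 + 126*y + 220) - y^3 - 12*y^2 + 4*y + 48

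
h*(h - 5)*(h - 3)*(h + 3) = h^4 - 5*h^3 - 9*h^2 + 45*h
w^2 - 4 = (w - 2)*(w + 2)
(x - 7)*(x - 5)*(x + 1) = x^3 - 11*x^2 + 23*x + 35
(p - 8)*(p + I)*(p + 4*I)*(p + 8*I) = p^4 - 8*p^3 + 13*I*p^3 - 44*p^2 - 104*I*p^2 + 352*p - 32*I*p + 256*I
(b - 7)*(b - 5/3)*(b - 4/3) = b^3 - 10*b^2 + 209*b/9 - 140/9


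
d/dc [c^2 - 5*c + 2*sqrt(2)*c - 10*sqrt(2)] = 2*c - 5 + 2*sqrt(2)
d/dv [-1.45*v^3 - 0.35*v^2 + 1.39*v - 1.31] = -4.35*v^2 - 0.7*v + 1.39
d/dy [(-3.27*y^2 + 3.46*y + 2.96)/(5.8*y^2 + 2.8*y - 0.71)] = (-29.224*y^2 - 29.6926*y - 10.7446)/(33.64*y^4 + 32.48*y^3 - 0.396*y^2 - 3.976*y + 0.5041)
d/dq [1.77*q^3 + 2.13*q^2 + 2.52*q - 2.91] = 5.31*q^2 + 4.26*q + 2.52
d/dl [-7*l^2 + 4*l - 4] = 4 - 14*l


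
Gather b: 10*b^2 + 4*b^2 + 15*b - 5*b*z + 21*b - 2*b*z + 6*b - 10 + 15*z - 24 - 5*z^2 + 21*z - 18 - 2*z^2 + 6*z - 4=14*b^2 + b*(42 - 7*z) - 7*z^2 + 42*z - 56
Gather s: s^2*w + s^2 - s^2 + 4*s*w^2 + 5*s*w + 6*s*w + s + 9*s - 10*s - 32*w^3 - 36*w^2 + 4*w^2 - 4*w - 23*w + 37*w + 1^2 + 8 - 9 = s^2*w + s*(4*w^2 + 11*w) - 32*w^3 - 32*w^2 + 10*w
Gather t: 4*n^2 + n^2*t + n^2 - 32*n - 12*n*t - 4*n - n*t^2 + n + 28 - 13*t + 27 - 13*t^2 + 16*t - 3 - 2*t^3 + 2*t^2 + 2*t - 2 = 5*n^2 - 35*n - 2*t^3 + t^2*(-n - 11) + t*(n^2 - 12*n + 5) + 50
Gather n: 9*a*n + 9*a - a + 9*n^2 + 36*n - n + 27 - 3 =8*a + 9*n^2 + n*(9*a + 35) + 24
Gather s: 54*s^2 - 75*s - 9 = 54*s^2 - 75*s - 9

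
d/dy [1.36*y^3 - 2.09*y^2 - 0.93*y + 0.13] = 4.08*y^2 - 4.18*y - 0.93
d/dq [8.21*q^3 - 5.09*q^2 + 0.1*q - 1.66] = 24.63*q^2 - 10.18*q + 0.1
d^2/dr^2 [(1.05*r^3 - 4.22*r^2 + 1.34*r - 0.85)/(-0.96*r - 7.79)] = (-1.93536*r^3 - 47.11392*r^2 - 382.30983*r + 533.782636)/(0.884736*r^3 + 21.537792*r^2 + 174.770208*r + 472.729139)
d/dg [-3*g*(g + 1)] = -6*g - 3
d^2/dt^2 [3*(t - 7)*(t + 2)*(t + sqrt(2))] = 18*t - 30 + 6*sqrt(2)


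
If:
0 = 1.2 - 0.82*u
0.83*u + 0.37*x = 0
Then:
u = 1.46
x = -3.28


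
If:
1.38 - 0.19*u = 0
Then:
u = 7.26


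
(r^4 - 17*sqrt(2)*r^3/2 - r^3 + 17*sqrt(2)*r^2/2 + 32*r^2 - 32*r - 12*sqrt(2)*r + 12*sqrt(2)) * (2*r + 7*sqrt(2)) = 2*r^5 - 10*sqrt(2)*r^4 - 2*r^4 - 55*r^3 + 10*sqrt(2)*r^3 + 55*r^2 + 200*sqrt(2)*r^2 - 200*sqrt(2)*r - 168*r + 168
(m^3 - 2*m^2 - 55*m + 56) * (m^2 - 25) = m^5 - 2*m^4 - 80*m^3 + 106*m^2 + 1375*m - 1400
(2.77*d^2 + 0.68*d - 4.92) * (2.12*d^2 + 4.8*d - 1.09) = 5.8724*d^4 + 14.7376*d^3 - 10.1857*d^2 - 24.3572*d + 5.3628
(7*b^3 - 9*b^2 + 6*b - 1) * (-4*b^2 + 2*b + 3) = -28*b^5 + 50*b^4 - 21*b^3 - 11*b^2 + 16*b - 3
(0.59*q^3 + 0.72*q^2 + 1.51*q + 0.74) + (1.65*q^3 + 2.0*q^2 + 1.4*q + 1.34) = 2.24*q^3 + 2.72*q^2 + 2.91*q + 2.08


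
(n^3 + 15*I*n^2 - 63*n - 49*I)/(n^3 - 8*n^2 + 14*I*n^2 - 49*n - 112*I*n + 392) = (n + I)/(n - 8)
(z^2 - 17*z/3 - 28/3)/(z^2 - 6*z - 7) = (z + 4/3)/(z + 1)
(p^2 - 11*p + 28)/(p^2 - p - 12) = (p - 7)/(p + 3)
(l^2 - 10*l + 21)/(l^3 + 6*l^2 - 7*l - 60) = (l - 7)/(l^2 + 9*l + 20)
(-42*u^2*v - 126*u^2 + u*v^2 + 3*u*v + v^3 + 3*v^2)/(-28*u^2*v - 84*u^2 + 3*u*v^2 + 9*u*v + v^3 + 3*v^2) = (6*u - v)/(4*u - v)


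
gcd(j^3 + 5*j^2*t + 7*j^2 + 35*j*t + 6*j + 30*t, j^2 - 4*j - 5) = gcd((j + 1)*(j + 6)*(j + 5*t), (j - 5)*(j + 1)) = j + 1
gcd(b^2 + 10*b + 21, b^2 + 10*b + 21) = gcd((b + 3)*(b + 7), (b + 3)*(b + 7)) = b^2 + 10*b + 21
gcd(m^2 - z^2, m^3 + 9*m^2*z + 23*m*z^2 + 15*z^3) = m + z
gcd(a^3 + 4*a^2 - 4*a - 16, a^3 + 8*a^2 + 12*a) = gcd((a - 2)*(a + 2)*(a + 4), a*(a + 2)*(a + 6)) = a + 2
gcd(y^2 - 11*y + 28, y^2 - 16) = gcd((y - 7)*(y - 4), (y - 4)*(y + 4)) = y - 4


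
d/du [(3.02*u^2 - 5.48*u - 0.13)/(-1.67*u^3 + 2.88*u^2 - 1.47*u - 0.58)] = (5.0434*u^4 - 18.3032*u^3 + 10.6917*u^2 - 2.7544*u + 2.9873)/(2.7889*u^6 - 9.6192*u^5 + 13.2042*u^4 - 6.53*u^3 - 1.1799*u^2 + 1.7052*u + 0.3364)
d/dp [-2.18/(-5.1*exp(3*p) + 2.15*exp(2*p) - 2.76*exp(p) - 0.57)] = (-33.354*exp(2*p) + 9.374*exp(p) - 6.0168)*exp(p)/(5.1*exp(3*p) - 2.15*exp(2*p) + 2.76*exp(p) + 0.57)^2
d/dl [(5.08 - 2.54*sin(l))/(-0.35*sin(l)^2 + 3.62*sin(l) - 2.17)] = (-0.889*sin(l)^2 + 3.556*sin(l) - 12.8778)*cos(l)/(0.1225*sin(l)^4 - 2.534*sin(l)^3 + 14.6234*sin(l)^2 - 15.7108*sin(l) + 4.7089)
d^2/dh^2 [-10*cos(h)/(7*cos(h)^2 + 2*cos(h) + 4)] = 10*(-14*(1 - cos(h)^2)^2 + 49*cos(h)^5 - 266*cos(h)^3 - 36*cos(h)^2 + 184*cos(h) + 30)/(7*cos(h)^2 + 2*cos(h) + 4)^3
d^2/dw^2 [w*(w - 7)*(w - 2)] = 6*w - 18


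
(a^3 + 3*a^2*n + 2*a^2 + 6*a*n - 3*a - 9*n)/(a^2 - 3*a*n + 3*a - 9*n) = (a^2 + 3*a*n - a - 3*n)/(a - 3*n)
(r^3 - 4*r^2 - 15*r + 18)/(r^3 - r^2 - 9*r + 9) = (r - 6)/(r - 3)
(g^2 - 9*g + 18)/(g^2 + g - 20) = (g^2 - 9*g + 18)/(g^2 + g - 20)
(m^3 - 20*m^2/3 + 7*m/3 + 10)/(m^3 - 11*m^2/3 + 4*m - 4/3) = (3*m^3 - 20*m^2 + 7*m + 30)/(3*m^3 - 11*m^2 + 12*m - 4)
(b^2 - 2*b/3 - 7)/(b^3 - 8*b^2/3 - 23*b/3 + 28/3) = (b - 3)/(b^2 - 5*b + 4)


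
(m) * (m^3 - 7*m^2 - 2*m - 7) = m^4 - 7*m^3 - 2*m^2 - 7*m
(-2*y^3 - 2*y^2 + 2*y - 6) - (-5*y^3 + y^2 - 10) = 3*y^3 - 3*y^2 + 2*y + 4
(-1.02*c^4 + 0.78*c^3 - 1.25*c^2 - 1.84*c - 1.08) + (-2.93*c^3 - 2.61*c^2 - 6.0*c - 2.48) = -1.02*c^4 - 2.15*c^3 - 3.86*c^2 - 7.84*c - 3.56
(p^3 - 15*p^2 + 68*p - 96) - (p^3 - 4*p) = -15*p^2 + 72*p - 96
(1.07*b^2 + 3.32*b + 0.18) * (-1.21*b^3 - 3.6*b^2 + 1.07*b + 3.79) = -1.2947*b^5 - 7.8692*b^4 - 11.0249*b^3 + 6.9597*b^2 + 12.7754*b + 0.6822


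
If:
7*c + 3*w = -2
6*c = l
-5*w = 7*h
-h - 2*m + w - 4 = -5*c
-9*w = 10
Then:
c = 4/21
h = 50/63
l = 8/7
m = -52/21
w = -10/9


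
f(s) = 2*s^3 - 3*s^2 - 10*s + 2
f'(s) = 6*s^2 - 6*s - 10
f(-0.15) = 3.43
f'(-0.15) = -8.96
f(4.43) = 72.70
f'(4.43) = 81.17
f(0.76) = -6.45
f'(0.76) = -11.09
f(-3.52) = -87.20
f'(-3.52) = 85.46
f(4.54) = 81.92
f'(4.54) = 86.43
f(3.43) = 13.11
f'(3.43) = 40.01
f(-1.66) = 1.18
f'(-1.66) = 16.49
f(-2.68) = -31.24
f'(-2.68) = 49.17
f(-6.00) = -478.00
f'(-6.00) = 242.00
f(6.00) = 266.00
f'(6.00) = 170.00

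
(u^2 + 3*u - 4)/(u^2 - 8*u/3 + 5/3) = 3*(u + 4)/(3*u - 5)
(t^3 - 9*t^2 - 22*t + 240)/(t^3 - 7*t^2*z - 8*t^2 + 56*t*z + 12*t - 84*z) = (-t^2 + 3*t + 40)/(-t^2 + 7*t*z + 2*t - 14*z)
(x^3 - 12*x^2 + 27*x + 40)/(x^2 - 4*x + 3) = (x^3 - 12*x^2 + 27*x + 40)/(x^2 - 4*x + 3)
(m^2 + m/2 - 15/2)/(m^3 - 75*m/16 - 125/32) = 16*(m + 3)/(16*m^2 + 40*m + 25)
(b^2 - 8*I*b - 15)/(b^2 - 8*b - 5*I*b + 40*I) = (b - 3*I)/(b - 8)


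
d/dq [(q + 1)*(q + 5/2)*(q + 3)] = 3*q^2 + 13*q + 13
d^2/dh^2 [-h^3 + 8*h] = -6*h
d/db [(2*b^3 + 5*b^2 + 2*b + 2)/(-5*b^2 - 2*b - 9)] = 2*(-5*b^4 - 4*b^3 - 27*b^2 - 35*b - 7)/(25*b^4 + 20*b^3 + 94*b^2 + 36*b + 81)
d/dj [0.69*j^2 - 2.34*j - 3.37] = 1.38*j - 2.34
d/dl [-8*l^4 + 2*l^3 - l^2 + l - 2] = -32*l^3 + 6*l^2 - 2*l + 1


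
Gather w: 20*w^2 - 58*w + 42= 20*w^2 - 58*w + 42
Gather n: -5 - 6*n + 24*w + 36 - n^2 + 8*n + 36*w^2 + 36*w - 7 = -n^2 + 2*n + 36*w^2 + 60*w + 24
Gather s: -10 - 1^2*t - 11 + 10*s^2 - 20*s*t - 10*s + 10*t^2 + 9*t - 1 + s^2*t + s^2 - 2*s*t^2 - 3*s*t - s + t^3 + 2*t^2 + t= s^2*(t + 11) + s*(-2*t^2 - 23*t - 11) + t^3 + 12*t^2 + 9*t - 22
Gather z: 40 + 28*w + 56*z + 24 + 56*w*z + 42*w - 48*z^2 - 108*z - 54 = 70*w - 48*z^2 + z*(56*w - 52) + 10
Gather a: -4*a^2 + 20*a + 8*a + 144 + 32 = -4*a^2 + 28*a + 176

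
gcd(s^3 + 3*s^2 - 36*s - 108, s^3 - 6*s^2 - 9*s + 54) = s^2 - 3*s - 18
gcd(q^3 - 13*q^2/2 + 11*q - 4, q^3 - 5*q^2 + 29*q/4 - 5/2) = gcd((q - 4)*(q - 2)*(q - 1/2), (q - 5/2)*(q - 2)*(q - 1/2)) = q^2 - 5*q/2 + 1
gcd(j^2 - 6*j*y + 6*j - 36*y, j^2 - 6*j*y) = -j + 6*y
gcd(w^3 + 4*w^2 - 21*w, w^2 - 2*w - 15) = 1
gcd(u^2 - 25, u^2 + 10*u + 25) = u + 5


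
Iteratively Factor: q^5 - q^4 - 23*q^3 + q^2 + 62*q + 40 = (q - 5)*(q^4 + 4*q^3 - 3*q^2 - 14*q - 8) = (q - 5)*(q + 4)*(q^3 - 3*q - 2) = (q - 5)*(q - 2)*(q + 4)*(q^2 + 2*q + 1) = (q - 5)*(q - 2)*(q + 1)*(q + 4)*(q + 1)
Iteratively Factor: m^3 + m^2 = (m)*(m^2 + m) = m^2*(m + 1)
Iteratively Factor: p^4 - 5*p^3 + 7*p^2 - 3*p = (p - 3)*(p^3 - 2*p^2 + p) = (p - 3)*(p - 1)*(p^2 - p) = p*(p - 3)*(p - 1)*(p - 1)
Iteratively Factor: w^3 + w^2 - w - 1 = (w - 1)*(w^2 + 2*w + 1) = (w - 1)*(w + 1)*(w + 1)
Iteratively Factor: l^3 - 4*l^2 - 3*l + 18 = (l + 2)*(l^2 - 6*l + 9) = (l - 3)*(l + 2)*(l - 3)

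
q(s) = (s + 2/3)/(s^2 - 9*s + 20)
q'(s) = (9 - 2*s)*(s + 2/3)/(s^2 - 9*s + 20)^2 + 1/(s^2 - 9*s + 20) = (-s^2 - 4*s/3 + 26)/(s^4 - 18*s^3 + 121*s^2 - 360*s + 400)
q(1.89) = 0.39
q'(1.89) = 0.46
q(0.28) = 0.05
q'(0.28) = 0.08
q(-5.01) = -0.05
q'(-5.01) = 0.00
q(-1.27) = -0.02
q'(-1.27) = 0.02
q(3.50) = 5.56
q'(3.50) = 16.15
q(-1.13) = -0.01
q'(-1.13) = 0.03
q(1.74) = 0.33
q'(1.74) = 0.38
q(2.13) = 0.52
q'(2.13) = 0.65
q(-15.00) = -0.04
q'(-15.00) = 0.00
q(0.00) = 0.03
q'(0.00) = 0.06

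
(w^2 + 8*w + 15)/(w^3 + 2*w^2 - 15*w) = (w + 3)/(w*(w - 3))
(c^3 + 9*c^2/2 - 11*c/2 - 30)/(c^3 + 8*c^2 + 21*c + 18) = (c^2 + 3*c/2 - 10)/(c^2 + 5*c + 6)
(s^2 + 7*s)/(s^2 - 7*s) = (s + 7)/(s - 7)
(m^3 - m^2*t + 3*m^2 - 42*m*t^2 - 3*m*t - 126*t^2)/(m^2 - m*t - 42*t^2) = m + 3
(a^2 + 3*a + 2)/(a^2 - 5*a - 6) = (a + 2)/(a - 6)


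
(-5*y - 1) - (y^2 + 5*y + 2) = -y^2 - 10*y - 3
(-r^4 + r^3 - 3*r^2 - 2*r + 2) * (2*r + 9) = -2*r^5 - 7*r^4 + 3*r^3 - 31*r^2 - 14*r + 18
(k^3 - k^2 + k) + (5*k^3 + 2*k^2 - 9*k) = 6*k^3 + k^2 - 8*k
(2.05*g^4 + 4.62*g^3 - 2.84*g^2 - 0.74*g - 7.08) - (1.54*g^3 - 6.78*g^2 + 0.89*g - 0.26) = 2.05*g^4 + 3.08*g^3 + 3.94*g^2 - 1.63*g - 6.82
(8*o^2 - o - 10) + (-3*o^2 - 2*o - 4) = 5*o^2 - 3*o - 14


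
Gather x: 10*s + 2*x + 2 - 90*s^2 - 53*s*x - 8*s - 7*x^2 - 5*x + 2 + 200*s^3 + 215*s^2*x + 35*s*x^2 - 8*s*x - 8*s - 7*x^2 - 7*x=200*s^3 - 90*s^2 - 6*s + x^2*(35*s - 14) + x*(215*s^2 - 61*s - 10) + 4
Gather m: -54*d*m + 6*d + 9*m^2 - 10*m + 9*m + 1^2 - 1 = 6*d + 9*m^2 + m*(-54*d - 1)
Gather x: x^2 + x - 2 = x^2 + x - 2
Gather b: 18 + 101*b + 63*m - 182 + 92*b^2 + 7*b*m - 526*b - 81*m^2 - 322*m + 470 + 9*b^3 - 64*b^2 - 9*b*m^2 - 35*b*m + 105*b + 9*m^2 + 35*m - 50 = 9*b^3 + 28*b^2 + b*(-9*m^2 - 28*m - 320) - 72*m^2 - 224*m + 256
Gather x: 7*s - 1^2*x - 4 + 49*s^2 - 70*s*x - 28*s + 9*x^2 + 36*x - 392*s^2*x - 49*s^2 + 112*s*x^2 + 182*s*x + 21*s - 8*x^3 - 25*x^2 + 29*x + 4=-8*x^3 + x^2*(112*s - 16) + x*(-392*s^2 + 112*s + 64)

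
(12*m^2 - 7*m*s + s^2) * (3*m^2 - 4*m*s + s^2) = 36*m^4 - 69*m^3*s + 43*m^2*s^2 - 11*m*s^3 + s^4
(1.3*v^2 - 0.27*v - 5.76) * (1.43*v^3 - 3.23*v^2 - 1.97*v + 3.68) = 1.859*v^5 - 4.5851*v^4 - 9.9257*v^3 + 23.9207*v^2 + 10.3536*v - 21.1968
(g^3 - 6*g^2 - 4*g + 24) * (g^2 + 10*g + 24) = g^5 + 4*g^4 - 40*g^3 - 160*g^2 + 144*g + 576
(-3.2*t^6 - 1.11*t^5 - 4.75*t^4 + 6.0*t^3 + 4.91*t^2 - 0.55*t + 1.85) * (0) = 0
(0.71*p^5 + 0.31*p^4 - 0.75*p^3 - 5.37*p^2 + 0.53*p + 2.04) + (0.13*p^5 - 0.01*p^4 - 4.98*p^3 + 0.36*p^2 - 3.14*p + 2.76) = 0.84*p^5 + 0.3*p^4 - 5.73*p^3 - 5.01*p^2 - 2.61*p + 4.8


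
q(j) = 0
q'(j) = 0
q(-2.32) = 0.00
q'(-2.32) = 0.00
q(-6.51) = 0.00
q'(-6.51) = 0.00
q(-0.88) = 0.00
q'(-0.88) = 0.00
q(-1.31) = 0.00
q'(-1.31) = 0.00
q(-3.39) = 0.00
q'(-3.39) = 0.00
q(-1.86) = 0.00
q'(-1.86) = 0.00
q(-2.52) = 0.00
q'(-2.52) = 0.00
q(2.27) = 0.00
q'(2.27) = 0.00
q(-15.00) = 0.00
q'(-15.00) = 0.00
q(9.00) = 0.00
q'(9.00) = 0.00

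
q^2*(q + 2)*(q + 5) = q^4 + 7*q^3 + 10*q^2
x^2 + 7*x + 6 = (x + 1)*(x + 6)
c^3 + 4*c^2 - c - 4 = (c - 1)*(c + 1)*(c + 4)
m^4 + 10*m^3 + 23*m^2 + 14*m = m*(m + 1)*(m + 2)*(m + 7)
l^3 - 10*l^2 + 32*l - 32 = (l - 4)^2*(l - 2)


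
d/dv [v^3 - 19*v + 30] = 3*v^2 - 19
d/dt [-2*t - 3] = -2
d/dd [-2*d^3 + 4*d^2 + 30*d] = -6*d^2 + 8*d + 30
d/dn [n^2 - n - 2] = 2*n - 1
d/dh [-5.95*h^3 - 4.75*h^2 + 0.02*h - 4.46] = -17.85*h^2 - 9.5*h + 0.02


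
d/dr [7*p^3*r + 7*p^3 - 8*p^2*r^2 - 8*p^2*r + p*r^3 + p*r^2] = p*(7*p^2 - 16*p*r - 8*p + 3*r^2 + 2*r)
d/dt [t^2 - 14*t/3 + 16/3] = 2*t - 14/3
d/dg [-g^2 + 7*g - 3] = 7 - 2*g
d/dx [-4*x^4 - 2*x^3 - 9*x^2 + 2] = 2*x*(-8*x^2 - 3*x - 9)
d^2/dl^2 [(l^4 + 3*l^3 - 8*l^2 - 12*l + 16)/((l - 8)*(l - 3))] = 2*(l^6 - 33*l^5 + 435*l^4 - 1921*l^3 + 1704*l^2 + 5520*l - 6224)/(l^6 - 33*l^5 + 435*l^4 - 2915*l^3 + 10440*l^2 - 19008*l + 13824)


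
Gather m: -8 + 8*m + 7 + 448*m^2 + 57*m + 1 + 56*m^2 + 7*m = 504*m^2 + 72*m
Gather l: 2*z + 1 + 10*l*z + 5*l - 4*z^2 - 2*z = l*(10*z + 5) - 4*z^2 + 1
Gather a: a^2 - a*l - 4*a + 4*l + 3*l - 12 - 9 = a^2 + a*(-l - 4) + 7*l - 21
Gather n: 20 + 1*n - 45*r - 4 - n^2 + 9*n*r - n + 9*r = -n^2 + 9*n*r - 36*r + 16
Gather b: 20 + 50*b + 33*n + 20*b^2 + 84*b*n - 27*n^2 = 20*b^2 + b*(84*n + 50) - 27*n^2 + 33*n + 20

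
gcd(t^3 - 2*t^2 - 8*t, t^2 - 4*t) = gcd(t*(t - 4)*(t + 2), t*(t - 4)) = t^2 - 4*t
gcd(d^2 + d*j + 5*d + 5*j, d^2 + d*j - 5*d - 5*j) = d + j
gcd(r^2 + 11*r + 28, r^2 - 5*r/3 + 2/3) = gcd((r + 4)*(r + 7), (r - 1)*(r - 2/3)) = 1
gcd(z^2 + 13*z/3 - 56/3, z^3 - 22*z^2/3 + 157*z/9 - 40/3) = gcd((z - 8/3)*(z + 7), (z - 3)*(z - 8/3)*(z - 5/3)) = z - 8/3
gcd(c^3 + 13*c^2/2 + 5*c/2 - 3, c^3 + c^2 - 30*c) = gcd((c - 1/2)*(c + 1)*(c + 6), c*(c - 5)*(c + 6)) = c + 6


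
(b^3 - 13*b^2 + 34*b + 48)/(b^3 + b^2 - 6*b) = (b^3 - 13*b^2 + 34*b + 48)/(b*(b^2 + b - 6))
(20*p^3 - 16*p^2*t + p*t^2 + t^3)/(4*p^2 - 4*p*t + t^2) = 5*p + t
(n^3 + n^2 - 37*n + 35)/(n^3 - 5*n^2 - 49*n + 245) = (n - 1)/(n - 7)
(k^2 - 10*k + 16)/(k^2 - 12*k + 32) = (k - 2)/(k - 4)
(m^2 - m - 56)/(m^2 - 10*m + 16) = (m + 7)/(m - 2)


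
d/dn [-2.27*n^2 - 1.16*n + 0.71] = -4.54*n - 1.16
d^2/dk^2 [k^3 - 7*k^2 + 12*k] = 6*k - 14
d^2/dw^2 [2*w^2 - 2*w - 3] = 4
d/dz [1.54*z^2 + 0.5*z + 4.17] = 3.08*z + 0.5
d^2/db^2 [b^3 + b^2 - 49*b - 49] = 6*b + 2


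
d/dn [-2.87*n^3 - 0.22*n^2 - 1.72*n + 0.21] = -8.61*n^2 - 0.44*n - 1.72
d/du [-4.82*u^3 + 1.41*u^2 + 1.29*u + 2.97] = -14.46*u^2 + 2.82*u + 1.29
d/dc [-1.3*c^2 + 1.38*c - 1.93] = 1.38 - 2.6*c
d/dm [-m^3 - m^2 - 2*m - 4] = -3*m^2 - 2*m - 2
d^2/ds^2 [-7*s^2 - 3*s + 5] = -14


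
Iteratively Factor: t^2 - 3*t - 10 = (t - 5)*(t + 2)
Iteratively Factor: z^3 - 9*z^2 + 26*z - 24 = (z - 3)*(z^2 - 6*z + 8) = (z - 3)*(z - 2)*(z - 4)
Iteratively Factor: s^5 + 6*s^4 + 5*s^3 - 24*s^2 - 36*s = (s + 3)*(s^4 + 3*s^3 - 4*s^2 - 12*s) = (s - 2)*(s + 3)*(s^3 + 5*s^2 + 6*s) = (s - 2)*(s + 3)^2*(s^2 + 2*s) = (s - 2)*(s + 2)*(s + 3)^2*(s)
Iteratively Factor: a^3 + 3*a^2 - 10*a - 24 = (a + 4)*(a^2 - a - 6) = (a - 3)*(a + 4)*(a + 2)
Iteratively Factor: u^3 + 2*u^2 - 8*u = (u)*(u^2 + 2*u - 8) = u*(u + 4)*(u - 2)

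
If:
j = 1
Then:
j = 1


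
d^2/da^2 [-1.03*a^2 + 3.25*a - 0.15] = -2.06000000000000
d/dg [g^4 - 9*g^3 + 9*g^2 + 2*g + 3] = 4*g^3 - 27*g^2 + 18*g + 2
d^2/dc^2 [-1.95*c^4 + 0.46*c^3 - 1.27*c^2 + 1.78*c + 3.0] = -23.4*c^2 + 2.76*c - 2.54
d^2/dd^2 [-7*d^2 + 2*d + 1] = -14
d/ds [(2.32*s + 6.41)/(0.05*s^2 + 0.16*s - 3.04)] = (0.116*s^2 + 0.3712*s - (0.1*s + 0.16)*(2.32*s + 6.41) - 7.0528)/(0.05*s^2 + 0.16*s - 3.04)^2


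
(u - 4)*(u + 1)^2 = u^3 - 2*u^2 - 7*u - 4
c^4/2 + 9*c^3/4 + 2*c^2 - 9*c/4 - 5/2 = (c/2 + 1)*(c - 1)*(c + 1)*(c + 5/2)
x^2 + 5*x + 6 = (x + 2)*(x + 3)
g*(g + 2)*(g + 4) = g^3 + 6*g^2 + 8*g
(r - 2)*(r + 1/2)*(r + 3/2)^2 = r^4 + 3*r^3/2 - 13*r^2/4 - 51*r/8 - 9/4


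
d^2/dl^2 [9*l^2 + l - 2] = 18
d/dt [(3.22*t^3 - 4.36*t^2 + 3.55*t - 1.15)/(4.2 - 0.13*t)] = (-0.8372*t^3 + 41.1388*t^2 - 36.624*t + 14.7605)/(0.0169*t^2 - 1.092*t + 17.64)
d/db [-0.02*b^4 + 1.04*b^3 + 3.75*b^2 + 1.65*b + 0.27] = -0.08*b^3 + 3.12*b^2 + 7.5*b + 1.65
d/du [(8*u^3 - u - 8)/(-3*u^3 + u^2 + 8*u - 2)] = (8*u^4 + 122*u^3 - 119*u^2 + 16*u + 66)/(9*u^6 - 6*u^5 - 47*u^4 + 28*u^3 + 60*u^2 - 32*u + 4)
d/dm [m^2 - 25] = 2*m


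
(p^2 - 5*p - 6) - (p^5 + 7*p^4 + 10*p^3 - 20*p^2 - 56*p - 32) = -p^5 - 7*p^4 - 10*p^3 + 21*p^2 + 51*p + 26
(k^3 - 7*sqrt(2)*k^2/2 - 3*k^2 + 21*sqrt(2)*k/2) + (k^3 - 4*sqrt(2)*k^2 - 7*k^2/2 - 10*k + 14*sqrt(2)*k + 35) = 2*k^3 - 15*sqrt(2)*k^2/2 - 13*k^2/2 - 10*k + 49*sqrt(2)*k/2 + 35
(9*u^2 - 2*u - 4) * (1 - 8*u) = -72*u^3 + 25*u^2 + 30*u - 4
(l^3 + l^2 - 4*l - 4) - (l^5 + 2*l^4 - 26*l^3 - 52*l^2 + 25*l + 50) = -l^5 - 2*l^4 + 27*l^3 + 53*l^2 - 29*l - 54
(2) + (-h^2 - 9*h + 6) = -h^2 - 9*h + 8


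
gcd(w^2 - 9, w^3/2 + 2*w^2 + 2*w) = 1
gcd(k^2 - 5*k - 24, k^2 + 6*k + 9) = k + 3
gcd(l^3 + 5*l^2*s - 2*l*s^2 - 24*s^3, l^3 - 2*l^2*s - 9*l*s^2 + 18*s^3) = -l^2 - l*s + 6*s^2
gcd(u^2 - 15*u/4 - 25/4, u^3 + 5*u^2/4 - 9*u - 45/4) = u + 5/4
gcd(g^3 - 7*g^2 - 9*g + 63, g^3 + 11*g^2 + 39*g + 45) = g + 3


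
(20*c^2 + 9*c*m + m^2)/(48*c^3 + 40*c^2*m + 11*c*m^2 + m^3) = (5*c + m)/(12*c^2 + 7*c*m + m^2)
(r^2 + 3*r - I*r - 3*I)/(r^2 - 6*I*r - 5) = (r + 3)/(r - 5*I)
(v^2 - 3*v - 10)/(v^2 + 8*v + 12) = (v - 5)/(v + 6)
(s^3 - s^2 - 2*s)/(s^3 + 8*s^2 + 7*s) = (s - 2)/(s + 7)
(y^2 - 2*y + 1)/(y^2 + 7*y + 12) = (y^2 - 2*y + 1)/(y^2 + 7*y + 12)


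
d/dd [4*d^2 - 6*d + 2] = 8*d - 6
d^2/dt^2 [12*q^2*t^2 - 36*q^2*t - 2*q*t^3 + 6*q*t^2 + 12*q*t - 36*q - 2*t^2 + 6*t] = 24*q^2 - 12*q*t + 12*q - 4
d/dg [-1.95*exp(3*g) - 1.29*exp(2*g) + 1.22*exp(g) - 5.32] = (-5.85*exp(2*g) - 2.58*exp(g) + 1.22)*exp(g)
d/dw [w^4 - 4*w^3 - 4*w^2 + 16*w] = 4*w^3 - 12*w^2 - 8*w + 16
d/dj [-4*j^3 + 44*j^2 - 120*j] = -12*j^2 + 88*j - 120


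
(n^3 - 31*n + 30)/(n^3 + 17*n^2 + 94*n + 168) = (n^2 - 6*n + 5)/(n^2 + 11*n + 28)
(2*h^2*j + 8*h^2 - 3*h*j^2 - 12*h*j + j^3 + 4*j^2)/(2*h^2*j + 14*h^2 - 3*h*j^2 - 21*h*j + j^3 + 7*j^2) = (j + 4)/(j + 7)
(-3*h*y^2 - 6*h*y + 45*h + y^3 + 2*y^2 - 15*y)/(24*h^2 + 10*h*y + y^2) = (-3*h*y^2 - 6*h*y + 45*h + y^3 + 2*y^2 - 15*y)/(24*h^2 + 10*h*y + y^2)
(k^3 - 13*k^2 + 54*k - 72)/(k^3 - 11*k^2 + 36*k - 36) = (k - 4)/(k - 2)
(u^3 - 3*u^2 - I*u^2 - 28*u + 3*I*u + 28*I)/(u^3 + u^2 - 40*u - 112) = (u - I)/(u + 4)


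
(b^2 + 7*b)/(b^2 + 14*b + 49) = b/(b + 7)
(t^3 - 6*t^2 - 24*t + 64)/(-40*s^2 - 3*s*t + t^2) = (-t^3 + 6*t^2 + 24*t - 64)/(40*s^2 + 3*s*t - t^2)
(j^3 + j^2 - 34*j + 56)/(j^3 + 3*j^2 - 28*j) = (j - 2)/j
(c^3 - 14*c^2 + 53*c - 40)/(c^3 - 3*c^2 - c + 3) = (c^2 - 13*c + 40)/(c^2 - 2*c - 3)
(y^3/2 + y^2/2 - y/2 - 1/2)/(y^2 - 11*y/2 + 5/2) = (y^3 + y^2 - y - 1)/(2*y^2 - 11*y + 5)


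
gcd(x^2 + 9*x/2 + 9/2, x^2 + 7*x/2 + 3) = x + 3/2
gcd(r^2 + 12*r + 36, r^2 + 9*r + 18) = r + 6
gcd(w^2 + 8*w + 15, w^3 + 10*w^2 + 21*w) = w + 3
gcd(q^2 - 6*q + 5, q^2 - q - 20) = q - 5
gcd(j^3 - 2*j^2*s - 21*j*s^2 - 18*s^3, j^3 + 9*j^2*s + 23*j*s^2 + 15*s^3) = j^2 + 4*j*s + 3*s^2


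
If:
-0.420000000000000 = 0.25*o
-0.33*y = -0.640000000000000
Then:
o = -1.68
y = 1.94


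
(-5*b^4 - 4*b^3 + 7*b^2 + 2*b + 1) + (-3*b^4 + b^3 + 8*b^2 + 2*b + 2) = -8*b^4 - 3*b^3 + 15*b^2 + 4*b + 3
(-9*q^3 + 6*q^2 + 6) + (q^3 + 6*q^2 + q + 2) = -8*q^3 + 12*q^2 + q + 8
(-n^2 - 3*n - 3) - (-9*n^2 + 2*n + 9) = 8*n^2 - 5*n - 12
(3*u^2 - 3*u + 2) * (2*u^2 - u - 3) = 6*u^4 - 9*u^3 - 2*u^2 + 7*u - 6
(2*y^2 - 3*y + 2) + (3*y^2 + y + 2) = 5*y^2 - 2*y + 4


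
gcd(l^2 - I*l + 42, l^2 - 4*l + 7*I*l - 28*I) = 1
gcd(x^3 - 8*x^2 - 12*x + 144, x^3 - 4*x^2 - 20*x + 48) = x^2 - 2*x - 24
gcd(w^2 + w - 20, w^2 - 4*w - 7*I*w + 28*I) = w - 4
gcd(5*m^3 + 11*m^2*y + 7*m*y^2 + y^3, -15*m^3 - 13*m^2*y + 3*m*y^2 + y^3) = 5*m^2 + 6*m*y + y^2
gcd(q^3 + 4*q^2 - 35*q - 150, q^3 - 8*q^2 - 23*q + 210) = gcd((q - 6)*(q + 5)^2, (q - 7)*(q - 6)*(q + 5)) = q^2 - q - 30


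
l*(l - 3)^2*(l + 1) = l^4 - 5*l^3 + 3*l^2 + 9*l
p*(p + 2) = p^2 + 2*p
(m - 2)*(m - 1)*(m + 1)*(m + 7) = m^4 + 5*m^3 - 15*m^2 - 5*m + 14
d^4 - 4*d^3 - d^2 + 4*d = d*(d - 4)*(d - 1)*(d + 1)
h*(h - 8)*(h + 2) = h^3 - 6*h^2 - 16*h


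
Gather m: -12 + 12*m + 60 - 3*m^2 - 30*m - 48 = -3*m^2 - 18*m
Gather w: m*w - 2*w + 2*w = m*w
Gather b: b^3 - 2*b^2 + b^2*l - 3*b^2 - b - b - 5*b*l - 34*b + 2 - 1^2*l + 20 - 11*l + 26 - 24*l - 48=b^3 + b^2*(l - 5) + b*(-5*l - 36) - 36*l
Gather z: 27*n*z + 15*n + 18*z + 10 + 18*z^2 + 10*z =15*n + 18*z^2 + z*(27*n + 28) + 10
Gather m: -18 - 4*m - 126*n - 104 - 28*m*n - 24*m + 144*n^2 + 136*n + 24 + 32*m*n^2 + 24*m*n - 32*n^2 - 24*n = m*(32*n^2 - 4*n - 28) + 112*n^2 - 14*n - 98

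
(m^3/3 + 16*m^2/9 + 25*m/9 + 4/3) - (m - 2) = m^3/3 + 16*m^2/9 + 16*m/9 + 10/3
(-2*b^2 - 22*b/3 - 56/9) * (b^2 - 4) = -2*b^4 - 22*b^3/3 + 16*b^2/9 + 88*b/3 + 224/9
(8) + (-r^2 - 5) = 3 - r^2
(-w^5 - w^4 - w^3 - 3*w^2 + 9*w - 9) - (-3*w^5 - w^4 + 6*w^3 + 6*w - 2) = 2*w^5 - 7*w^3 - 3*w^2 + 3*w - 7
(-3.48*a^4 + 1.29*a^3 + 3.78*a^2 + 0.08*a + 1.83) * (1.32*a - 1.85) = -4.5936*a^5 + 8.1408*a^4 + 2.6031*a^3 - 6.8874*a^2 + 2.2676*a - 3.3855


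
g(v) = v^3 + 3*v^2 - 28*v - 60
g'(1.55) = -11.49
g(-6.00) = 0.00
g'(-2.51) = -24.16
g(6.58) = 170.54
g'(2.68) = 9.63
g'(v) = 3*v^2 + 6*v - 28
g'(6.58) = 141.37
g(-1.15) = -25.35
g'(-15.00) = 557.00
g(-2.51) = 13.37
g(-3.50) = 31.88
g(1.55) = -92.47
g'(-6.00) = 44.00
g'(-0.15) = -28.83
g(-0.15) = -55.74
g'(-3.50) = -12.25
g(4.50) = -34.12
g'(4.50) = 59.75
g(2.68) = -94.24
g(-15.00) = -2340.00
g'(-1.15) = -30.93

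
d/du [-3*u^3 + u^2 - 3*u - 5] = -9*u^2 + 2*u - 3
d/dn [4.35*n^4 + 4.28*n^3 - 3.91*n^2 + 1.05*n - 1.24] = 17.4*n^3 + 12.84*n^2 - 7.82*n + 1.05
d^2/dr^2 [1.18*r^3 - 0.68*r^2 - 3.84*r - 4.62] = 7.08*r - 1.36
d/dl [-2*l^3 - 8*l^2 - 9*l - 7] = -6*l^2 - 16*l - 9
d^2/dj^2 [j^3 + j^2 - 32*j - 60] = 6*j + 2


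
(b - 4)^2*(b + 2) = b^3 - 6*b^2 + 32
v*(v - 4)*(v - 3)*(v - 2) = v^4 - 9*v^3 + 26*v^2 - 24*v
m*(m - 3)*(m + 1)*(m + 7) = m^4 + 5*m^3 - 17*m^2 - 21*m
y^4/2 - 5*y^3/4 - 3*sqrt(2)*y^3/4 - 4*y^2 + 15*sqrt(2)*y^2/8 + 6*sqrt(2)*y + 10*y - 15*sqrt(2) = (y/2 + sqrt(2))*(y - 5/2)*(y - 2*sqrt(2))*(y - 3*sqrt(2)/2)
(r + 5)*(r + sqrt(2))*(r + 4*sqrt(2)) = r^3 + 5*r^2 + 5*sqrt(2)*r^2 + 8*r + 25*sqrt(2)*r + 40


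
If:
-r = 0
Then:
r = 0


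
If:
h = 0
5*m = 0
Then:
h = 0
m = 0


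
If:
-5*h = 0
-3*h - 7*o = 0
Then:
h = 0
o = 0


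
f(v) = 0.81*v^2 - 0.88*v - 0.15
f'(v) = 1.62*v - 0.88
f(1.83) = 0.95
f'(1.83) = 2.08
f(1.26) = 0.03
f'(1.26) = 1.16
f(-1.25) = 2.22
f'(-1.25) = -2.90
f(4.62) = 13.07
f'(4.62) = 6.60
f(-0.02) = -0.13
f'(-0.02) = -0.91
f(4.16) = 10.21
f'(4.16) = 5.86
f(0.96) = -0.25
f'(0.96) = 0.68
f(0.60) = -0.39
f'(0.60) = 0.09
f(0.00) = -0.15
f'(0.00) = -0.88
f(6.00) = 23.73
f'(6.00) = 8.84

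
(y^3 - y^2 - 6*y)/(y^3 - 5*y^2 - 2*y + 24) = y/(y - 4)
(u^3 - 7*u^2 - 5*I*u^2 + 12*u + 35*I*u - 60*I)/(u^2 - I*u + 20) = (u^2 - 7*u + 12)/(u + 4*I)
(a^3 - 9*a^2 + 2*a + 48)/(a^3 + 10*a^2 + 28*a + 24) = (a^2 - 11*a + 24)/(a^2 + 8*a + 12)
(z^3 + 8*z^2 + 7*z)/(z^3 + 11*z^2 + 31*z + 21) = z/(z + 3)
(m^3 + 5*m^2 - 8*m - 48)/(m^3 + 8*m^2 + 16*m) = (m - 3)/m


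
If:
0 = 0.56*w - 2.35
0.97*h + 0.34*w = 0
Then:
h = -1.47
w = 4.20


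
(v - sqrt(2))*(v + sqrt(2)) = v^2 - 2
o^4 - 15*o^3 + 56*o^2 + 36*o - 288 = (o - 8)*(o - 6)*(o - 3)*(o + 2)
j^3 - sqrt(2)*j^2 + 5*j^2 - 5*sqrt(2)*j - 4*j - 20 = (j + 5)*(j - 2*sqrt(2))*(j + sqrt(2))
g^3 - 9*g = g*(g - 3)*(g + 3)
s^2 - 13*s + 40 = (s - 8)*(s - 5)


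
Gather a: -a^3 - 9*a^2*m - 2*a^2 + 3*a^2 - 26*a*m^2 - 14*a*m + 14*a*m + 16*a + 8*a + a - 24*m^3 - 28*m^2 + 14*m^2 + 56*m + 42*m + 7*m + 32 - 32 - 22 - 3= -a^3 + a^2*(1 - 9*m) + a*(25 - 26*m^2) - 24*m^3 - 14*m^2 + 105*m - 25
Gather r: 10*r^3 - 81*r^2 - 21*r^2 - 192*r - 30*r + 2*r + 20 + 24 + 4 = 10*r^3 - 102*r^2 - 220*r + 48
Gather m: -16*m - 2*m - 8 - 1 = -18*m - 9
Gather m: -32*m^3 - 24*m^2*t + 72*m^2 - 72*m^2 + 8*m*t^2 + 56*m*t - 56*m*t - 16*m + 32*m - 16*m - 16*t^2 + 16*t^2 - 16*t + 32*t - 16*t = -32*m^3 - 24*m^2*t + 8*m*t^2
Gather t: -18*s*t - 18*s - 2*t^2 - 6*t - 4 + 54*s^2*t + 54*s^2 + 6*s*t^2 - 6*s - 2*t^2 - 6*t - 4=54*s^2 - 24*s + t^2*(6*s - 4) + t*(54*s^2 - 18*s - 12) - 8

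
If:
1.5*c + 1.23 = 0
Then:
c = -0.82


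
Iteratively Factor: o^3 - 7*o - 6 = (o + 2)*(o^2 - 2*o - 3) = (o + 1)*(o + 2)*(o - 3)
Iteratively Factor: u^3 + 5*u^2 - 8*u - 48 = (u + 4)*(u^2 + u - 12) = (u + 4)^2*(u - 3)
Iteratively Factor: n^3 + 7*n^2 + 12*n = (n)*(n^2 + 7*n + 12) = n*(n + 4)*(n + 3)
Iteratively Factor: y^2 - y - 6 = (y + 2)*(y - 3)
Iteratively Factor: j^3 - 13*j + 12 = (j - 1)*(j^2 + j - 12) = (j - 3)*(j - 1)*(j + 4)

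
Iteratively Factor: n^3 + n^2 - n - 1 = (n + 1)*(n^2 - 1) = (n - 1)*(n + 1)*(n + 1)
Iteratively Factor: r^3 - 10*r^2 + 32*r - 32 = (r - 4)*(r^2 - 6*r + 8) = (r - 4)*(r - 2)*(r - 4)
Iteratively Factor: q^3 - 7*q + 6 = (q + 3)*(q^2 - 3*q + 2) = (q - 2)*(q + 3)*(q - 1)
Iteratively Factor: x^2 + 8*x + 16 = (x + 4)*(x + 4)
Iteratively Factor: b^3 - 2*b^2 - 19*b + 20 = (b - 1)*(b^2 - b - 20) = (b - 1)*(b + 4)*(b - 5)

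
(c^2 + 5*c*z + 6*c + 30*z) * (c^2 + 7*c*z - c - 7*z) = c^4 + 12*c^3*z + 5*c^3 + 35*c^2*z^2 + 60*c^2*z - 6*c^2 + 175*c*z^2 - 72*c*z - 210*z^2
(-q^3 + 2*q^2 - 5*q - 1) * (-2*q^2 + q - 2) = 2*q^5 - 5*q^4 + 14*q^3 - 7*q^2 + 9*q + 2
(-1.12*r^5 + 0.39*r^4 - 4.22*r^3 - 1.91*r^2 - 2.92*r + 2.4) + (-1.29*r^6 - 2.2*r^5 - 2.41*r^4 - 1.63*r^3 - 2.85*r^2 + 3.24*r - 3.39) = -1.29*r^6 - 3.32*r^5 - 2.02*r^4 - 5.85*r^3 - 4.76*r^2 + 0.32*r - 0.99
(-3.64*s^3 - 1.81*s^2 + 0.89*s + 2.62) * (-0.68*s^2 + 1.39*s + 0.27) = 2.4752*s^5 - 3.8288*s^4 - 4.1039*s^3 - 1.0332*s^2 + 3.8821*s + 0.7074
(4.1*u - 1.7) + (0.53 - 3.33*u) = 0.77*u - 1.17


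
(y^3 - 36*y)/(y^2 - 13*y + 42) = y*(y + 6)/(y - 7)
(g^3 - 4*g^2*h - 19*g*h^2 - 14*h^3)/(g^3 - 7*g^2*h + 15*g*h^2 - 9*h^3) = (g^3 - 4*g^2*h - 19*g*h^2 - 14*h^3)/(g^3 - 7*g^2*h + 15*g*h^2 - 9*h^3)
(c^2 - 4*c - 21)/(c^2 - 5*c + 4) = (c^2 - 4*c - 21)/(c^2 - 5*c + 4)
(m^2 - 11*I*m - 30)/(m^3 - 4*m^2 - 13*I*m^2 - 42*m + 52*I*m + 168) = (m - 5*I)/(m^2 - m*(4 + 7*I) + 28*I)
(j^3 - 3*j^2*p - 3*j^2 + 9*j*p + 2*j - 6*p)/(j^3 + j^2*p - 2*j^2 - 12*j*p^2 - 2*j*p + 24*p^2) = (j - 1)/(j + 4*p)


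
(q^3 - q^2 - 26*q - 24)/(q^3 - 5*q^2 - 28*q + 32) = (q^2 - 5*q - 6)/(q^2 - 9*q + 8)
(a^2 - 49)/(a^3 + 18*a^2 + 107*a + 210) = (a - 7)/(a^2 + 11*a + 30)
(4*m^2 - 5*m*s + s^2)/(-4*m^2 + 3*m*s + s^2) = (-4*m + s)/(4*m + s)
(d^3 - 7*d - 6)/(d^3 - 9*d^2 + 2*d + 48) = (d + 1)/(d - 8)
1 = 1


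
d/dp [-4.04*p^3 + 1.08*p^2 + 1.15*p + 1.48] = -12.12*p^2 + 2.16*p + 1.15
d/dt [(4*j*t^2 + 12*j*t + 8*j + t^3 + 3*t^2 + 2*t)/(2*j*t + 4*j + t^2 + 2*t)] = (8*j^2 + 4*j*t - 2*j + t^2)/(4*j^2 + 4*j*t + t^2)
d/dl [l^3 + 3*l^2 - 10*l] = 3*l^2 + 6*l - 10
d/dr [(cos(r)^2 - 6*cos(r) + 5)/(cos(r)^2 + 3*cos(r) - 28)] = 3*(-3*cos(r)^2 + 22*cos(r) - 51)*sin(r)/((cos(r) - 4)^2*(cos(r) + 7)^2)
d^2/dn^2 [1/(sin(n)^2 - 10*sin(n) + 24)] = 2*(-2*sin(n)^4 + 15*sin(n)^3 + sin(n)^2 - 150*sin(n) + 76)/(sin(n)^2 - 10*sin(n) + 24)^3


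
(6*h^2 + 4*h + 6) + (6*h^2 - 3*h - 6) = 12*h^2 + h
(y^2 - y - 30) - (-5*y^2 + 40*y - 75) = 6*y^2 - 41*y + 45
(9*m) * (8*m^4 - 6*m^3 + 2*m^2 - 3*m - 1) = 72*m^5 - 54*m^4 + 18*m^3 - 27*m^2 - 9*m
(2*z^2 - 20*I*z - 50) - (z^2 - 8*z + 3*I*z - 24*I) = z^2 + 8*z - 23*I*z - 50 + 24*I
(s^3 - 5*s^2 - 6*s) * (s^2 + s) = s^5 - 4*s^4 - 11*s^3 - 6*s^2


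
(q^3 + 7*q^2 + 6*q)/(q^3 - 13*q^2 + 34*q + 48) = q*(q + 6)/(q^2 - 14*q + 48)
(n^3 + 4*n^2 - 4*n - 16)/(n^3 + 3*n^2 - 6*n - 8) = (n + 2)/(n + 1)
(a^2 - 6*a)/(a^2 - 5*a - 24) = a*(6 - a)/(-a^2 + 5*a + 24)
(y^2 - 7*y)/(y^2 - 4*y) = (y - 7)/(y - 4)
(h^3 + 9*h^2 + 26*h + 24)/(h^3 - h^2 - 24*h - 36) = (h + 4)/(h - 6)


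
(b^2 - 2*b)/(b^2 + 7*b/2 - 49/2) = 2*b*(b - 2)/(2*b^2 + 7*b - 49)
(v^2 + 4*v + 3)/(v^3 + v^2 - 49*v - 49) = (v + 3)/(v^2 - 49)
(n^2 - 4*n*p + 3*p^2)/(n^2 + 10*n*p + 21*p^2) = (n^2 - 4*n*p + 3*p^2)/(n^2 + 10*n*p + 21*p^2)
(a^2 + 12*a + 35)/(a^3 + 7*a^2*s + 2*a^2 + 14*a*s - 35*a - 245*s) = (a + 5)/(a^2 + 7*a*s - 5*a - 35*s)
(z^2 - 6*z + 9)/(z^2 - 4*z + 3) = (z - 3)/(z - 1)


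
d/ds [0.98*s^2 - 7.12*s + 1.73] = 1.96*s - 7.12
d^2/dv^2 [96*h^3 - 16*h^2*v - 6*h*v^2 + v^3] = -12*h + 6*v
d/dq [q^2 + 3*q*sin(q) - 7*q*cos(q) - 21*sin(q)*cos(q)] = 7*q*sin(q) + 3*q*cos(q) + 2*q + 3*sin(q) - 7*cos(q) - 21*cos(2*q)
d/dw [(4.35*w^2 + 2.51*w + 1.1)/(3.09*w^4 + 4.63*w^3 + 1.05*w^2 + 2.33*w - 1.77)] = (-26.883*w^5 - 43.4082*w^4 - 36.8386*w^3 - 7.779*w^2 - 17.709*w - 7.0057)/(9.5481*w^8 + 28.6134*w^7 + 27.9259*w^6 + 24.1224*w^5 + 11.7397*w^4 - 11.4972*w^3 + 1.7119*w^2 - 8.2482*w + 3.1329)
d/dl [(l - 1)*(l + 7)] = 2*l + 6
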